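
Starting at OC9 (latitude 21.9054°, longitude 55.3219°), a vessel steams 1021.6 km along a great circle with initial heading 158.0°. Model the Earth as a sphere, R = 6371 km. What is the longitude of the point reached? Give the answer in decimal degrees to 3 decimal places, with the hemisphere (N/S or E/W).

58.846°E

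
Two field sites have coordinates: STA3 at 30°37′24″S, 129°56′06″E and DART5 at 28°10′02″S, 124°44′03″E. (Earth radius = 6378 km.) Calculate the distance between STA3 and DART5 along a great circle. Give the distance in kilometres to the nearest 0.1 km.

STA3: φ = -30.62333°, λ = +129.93500°
DART5: φ = -28.16722°, λ = +124.73417°
Δφ = 2.4561°,  Δλ = -5.2008°
a = sin²(Δφ/2) + cos φ₁ cos φ₂ sin²(Δλ/2) = 0.002021
c = 2·arcsin(√a) = 0.089940 rad = 5.1532°
d = R·c = 6378 × 0.089940 = 573.6 km

573.6 km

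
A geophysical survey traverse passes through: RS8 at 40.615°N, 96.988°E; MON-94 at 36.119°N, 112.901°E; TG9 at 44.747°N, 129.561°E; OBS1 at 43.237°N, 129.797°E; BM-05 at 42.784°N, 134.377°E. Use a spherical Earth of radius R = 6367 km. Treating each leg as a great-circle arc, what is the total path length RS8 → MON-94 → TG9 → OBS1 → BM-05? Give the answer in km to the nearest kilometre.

3715 km

RS8→MON-94: c = 0.231058 rad, d = 1471.15 km
MON-94→TG9: c = 0.266873 rad, d = 1699.18 km
TG9→OBS1: c = 0.026521 rad, d = 168.86 km
OBS1→BM-05: c = 0.058976 rad, d = 375.50 km
Total = 1471.15 + 1699.18 + 168.86 + 375.50 = 3714.68 km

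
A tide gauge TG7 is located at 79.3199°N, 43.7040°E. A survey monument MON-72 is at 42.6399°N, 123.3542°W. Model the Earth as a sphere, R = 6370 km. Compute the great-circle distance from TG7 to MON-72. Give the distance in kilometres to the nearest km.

6427 km

Δφ = -36.6800°,  Δλ = -167.0582°
a = sin²(Δφ/2) + cos φ₁ cos φ₂ sin²(Δλ/2) = 0.233606
c = 2·arcsin(√a) = 1.008906 rad = 57.8060°
d = R·c = 6370 × 1.008906 = 6426.7 km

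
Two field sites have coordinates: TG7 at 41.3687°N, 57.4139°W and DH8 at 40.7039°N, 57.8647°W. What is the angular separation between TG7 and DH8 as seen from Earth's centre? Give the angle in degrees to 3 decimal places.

Δφ = -0.6648°,  Δλ = -0.4508°
a = sin²(Δφ/2) + cos φ₁ cos φ₂ sin²(Δλ/2) = 0.000042
c = 2·arcsin(√a) = 0.013033 rad = 0.7467°

0.747°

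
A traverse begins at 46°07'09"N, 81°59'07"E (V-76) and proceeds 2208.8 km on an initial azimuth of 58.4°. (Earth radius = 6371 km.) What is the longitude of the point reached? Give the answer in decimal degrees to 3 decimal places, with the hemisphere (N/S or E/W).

V-76: φ = +46.11917°, λ = +81.98528°
δ = d/R = 2208.8/6371 = 0.346696 rad
φ₂ = arcsin(sin φ₁ cos δ + cos φ₁ sin δ cos θ)
   = arcsin(0.72078·0.94050 + 0.69316·0.33979·0.52399) = 53.25553°
λ₂ = λ₁ + atan2(sin θ sin δ cos φ₁, cos δ − sin φ₁ sin φ₂) = 110.91677°

110.917°E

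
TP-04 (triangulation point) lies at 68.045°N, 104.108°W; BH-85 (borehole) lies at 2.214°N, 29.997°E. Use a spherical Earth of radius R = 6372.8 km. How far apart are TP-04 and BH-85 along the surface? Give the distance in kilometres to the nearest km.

11451 km

Δφ = -65.8310°,  Δλ = 134.1050°
a = sin²(Δφ/2) + cos φ₁ cos φ₂ sin²(Δλ/2) = 0.612093
c = 2·arcsin(√a) = 1.796904 rad = 102.9550°
d = R·c = 6372.8 × 1.796904 = 11451.3 km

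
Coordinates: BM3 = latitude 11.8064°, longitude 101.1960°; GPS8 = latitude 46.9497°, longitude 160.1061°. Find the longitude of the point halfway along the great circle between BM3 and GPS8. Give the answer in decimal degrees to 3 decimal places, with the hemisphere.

Bx = cos φ₂ cos Δλ = 0.352503,  By = cos φ₂ sin Δλ = 0.584584
φₘ = atan2(sin φ₁ + sin φ₂, √((cos φ₁ + Bx)² + By²)) = 32.75255°
λₘ = λ₁ + atan2(By, cos φ₁ + Bx) = 124.90190°

124.902°E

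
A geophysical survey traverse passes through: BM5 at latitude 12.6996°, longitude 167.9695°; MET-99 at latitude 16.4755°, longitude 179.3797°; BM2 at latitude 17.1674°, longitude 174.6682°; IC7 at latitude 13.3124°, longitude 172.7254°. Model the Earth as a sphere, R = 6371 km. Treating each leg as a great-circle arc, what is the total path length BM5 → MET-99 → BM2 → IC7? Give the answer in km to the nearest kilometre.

2281 km

BM5→MET-99: c = 0.203623 rad, d = 1297.28 km
MET-99→BM2: c = 0.079631 rad, d = 507.33 km
BM2→IC7: c = 0.074811 rad, d = 476.62 km
Total = 1297.28 + 507.33 + 476.62 = 2281.24 km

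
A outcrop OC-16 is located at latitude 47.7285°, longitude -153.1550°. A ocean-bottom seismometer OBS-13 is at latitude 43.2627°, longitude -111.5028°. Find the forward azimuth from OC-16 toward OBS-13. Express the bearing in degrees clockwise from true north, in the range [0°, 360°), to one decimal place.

83.1°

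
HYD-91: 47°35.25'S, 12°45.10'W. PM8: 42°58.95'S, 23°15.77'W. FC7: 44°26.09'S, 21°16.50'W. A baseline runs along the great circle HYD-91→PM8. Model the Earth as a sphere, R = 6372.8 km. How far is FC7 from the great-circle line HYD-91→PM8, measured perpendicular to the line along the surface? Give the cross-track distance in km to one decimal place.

HYD-91: φ = -47.58750°, λ = -12.75167°
PM8: φ = -42.98250°, λ = -23.26283°
FC7: φ = -44.43483°, λ = -21.27500°
δ₁₃ = central angle HYD-91→FC7 = 0.116964 rad  (haversine)
θ₁₃ = bearing HYD-91→FC7 = 294.922°,  θ₁₂ = bearing HYD-91→PM8 = 298.088°
dₓₜ = R·arcsin(sin δ₁₃ · sin(θ₁₃ − θ₁₂)) = 6372.8·arcsin(0.11670·sin(-3.166°)) = -41.070 km
|dₓₜ| = 41.070 km

41.1 km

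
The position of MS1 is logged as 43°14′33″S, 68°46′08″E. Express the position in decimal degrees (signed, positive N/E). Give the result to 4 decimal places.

lat: 43.2425° S → -43.2425°
lon: 68.7689° E → +68.7689°

-43.2425°, +68.7689°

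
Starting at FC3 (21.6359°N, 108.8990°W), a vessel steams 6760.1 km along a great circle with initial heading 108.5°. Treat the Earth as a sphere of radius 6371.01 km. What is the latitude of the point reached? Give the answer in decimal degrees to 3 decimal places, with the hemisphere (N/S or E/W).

4.448°S

δ = d/R = 6760.1/6371.01 = 1.061072 rad
φ₂ = arcsin(sin φ₁ cos δ + cos φ₁ sin δ cos θ)
   = arcsin(0.36871·0.48794 + 0.92955·0.87288·-0.31730) = -4.44771°
λ₂ = λ₁ + atan2(sin θ sin δ cos φ₁, cos δ − sin φ₁ sin φ₂) = -52.77229°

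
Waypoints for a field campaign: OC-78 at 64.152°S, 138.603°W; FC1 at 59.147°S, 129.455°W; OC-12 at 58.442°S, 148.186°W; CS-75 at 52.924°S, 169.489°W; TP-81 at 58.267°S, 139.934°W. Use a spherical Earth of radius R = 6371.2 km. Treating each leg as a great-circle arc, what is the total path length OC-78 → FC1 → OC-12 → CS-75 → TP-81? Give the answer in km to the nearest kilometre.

5207 km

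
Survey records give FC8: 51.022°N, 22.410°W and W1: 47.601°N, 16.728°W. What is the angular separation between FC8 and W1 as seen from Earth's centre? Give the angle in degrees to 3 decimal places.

5.040°

Δφ = -3.4210°,  Δλ = 5.6820°
a = sin²(Δφ/2) + cos φ₁ cos φ₂ sin²(Δλ/2) = 0.001933
c = 2·arcsin(√a) = 0.087959 rad = 5.0397°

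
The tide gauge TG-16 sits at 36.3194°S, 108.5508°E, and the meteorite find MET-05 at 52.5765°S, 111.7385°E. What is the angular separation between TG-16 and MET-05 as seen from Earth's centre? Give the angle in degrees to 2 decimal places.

16.41°

Δφ = -16.2571°,  Δλ = 3.1877°
a = sin²(Δφ/2) + cos φ₁ cos φ₂ sin²(Δλ/2) = 0.020371
c = 2·arcsin(√a) = 0.286434 rad = 16.4114°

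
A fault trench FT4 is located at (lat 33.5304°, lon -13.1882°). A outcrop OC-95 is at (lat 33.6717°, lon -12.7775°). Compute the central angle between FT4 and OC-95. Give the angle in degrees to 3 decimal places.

Δφ = 0.1413°,  Δλ = 0.4107°
a = sin²(Δφ/2) + cos φ₁ cos φ₂ sin²(Δλ/2) = 0.000010
c = 2·arcsin(√a) = 0.006460 rad = 0.3701°

0.370°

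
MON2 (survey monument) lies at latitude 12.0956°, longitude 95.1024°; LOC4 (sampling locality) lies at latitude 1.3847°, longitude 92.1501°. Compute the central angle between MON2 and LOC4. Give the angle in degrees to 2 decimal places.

Δφ = -10.7109°,  Δλ = -2.9523°
a = sin²(Δφ/2) + cos φ₁ cos φ₂ sin²(Δλ/2) = 0.009360
c = 2·arcsin(√a) = 0.193797 rad = 11.1037°

11.10°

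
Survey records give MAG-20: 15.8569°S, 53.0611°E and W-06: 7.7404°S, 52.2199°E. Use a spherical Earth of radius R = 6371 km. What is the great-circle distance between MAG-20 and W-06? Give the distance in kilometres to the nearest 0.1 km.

Δφ = 8.1165°,  Δλ = -0.8412°
a = sin²(Δφ/2) + cos φ₁ cos φ₂ sin²(Δλ/2) = 0.005060
c = 2·arcsin(√a) = 0.142385 rad = 8.1581°
d = R·c = 6371 × 0.142385 = 907.1 km

907.1 km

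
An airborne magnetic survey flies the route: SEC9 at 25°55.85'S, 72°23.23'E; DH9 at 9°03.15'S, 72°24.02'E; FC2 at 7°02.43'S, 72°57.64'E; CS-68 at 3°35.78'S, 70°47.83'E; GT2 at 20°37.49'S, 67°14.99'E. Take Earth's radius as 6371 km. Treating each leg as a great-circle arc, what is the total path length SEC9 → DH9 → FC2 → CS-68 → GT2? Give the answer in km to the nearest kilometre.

SEC9: φ = -25.93083°, λ = +72.38717°
DH9: φ = -9.05250°, λ = +72.40033°
FC2: φ = -7.04050°, λ = +72.96067°
CS-68: φ = -3.59633°, λ = +70.79717°
GT2: φ = -20.62483°, λ = +67.24983°
SEC9→DH9: c = 0.294583 rad, d = 1876.79 km
DH9→FC2: c = 0.036427 rad, d = 232.07 km
FC2→CS-68: c = 0.070899 rad, d = 451.69 km
CS-68→GT2: c = 0.303255 rad, d = 1932.04 km
Total = 1876.79 + 232.07 + 451.69 + 1932.04 = 4492.59 km

4493 km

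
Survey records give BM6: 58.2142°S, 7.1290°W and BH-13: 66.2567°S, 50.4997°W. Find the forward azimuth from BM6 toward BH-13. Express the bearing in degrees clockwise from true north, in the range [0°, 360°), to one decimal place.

229.8°

Δλ = -43.3707°
y = sin Δλ · cos φ₂ = -0.276499
x = cos φ₁ sin φ₂ − sin φ₁ cos φ₂ cos Δλ = -0.233368
θ = atan2(y, x) = -130.1647° → 229.8353° (mod 360°)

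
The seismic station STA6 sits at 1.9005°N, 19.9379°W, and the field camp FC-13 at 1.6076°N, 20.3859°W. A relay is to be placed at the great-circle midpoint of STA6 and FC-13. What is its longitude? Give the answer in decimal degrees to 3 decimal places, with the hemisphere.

20.162°W

Bx = cos φ₂ cos Δλ = 0.999576,  By = cos φ₂ sin Δλ = -0.007816
φₘ = atan2(sin φ₁ + sin φ₂, √((cos φ₁ + Bx)² + By²)) = 1.75406°
λₘ = λ₁ + atan2(By, cos φ₁ + Bx) = -20.16192°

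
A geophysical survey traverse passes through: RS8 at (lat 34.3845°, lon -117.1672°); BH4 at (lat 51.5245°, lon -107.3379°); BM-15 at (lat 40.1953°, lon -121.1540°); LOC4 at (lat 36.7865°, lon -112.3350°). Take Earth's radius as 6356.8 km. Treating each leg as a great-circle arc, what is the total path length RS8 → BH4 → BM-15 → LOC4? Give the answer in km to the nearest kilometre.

4555 km

RS8→BH4: c = 0.323747 rad, d = 2057.99 km
BH4→BM-15: c = 0.258540 rad, d = 1643.49 km
BM-15→LOC4: c = 0.134277 rad, d = 853.57 km
Total = 2057.99 + 1643.49 + 853.57 = 4555.05 km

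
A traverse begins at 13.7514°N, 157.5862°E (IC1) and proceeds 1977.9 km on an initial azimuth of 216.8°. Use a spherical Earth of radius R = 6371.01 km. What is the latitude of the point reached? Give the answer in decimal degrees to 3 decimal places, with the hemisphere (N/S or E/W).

δ = d/R = 1977.9/6371.01 = 0.310453 rad
φ₂ = arcsin(sin φ₁ cos δ + cos φ₁ sin δ cos θ)
   = arcsin(0.23771·0.95220 + 0.97134·0.30549·-0.80073) = -0.64505°
λ₂ = λ₁ + atan2(sin θ sin δ cos φ₁, cos δ − sin φ₁ sin φ₂) = 147.04122°

0.645°S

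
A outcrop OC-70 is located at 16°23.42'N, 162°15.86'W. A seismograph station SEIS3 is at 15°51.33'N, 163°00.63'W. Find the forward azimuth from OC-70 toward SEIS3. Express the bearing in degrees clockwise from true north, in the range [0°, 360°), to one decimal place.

233.4°

OC-70: φ = +16.39033°, λ = -162.26433°
SEIS3: φ = +15.85550°, λ = -163.01050°
Δλ = -0.7462°
y = sin Δλ · cos φ₂ = -0.012527
x = cos φ₁ sin φ₂ − sin φ₁ cos φ₂ cos Δλ = -0.009311
θ = atan2(y, x) = -126.6233° → 233.3767° (mod 360°)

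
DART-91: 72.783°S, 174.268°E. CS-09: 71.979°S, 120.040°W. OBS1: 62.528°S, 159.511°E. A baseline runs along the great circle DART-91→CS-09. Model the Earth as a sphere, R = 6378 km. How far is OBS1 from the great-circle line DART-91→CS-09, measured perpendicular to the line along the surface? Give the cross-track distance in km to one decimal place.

538.2 km

δ₁₃ = central angle DART-91→OBS1 = 0.202727 rad  (haversine)
θ₁₃ = bearing DART-91→OBS1 = 324.295°,  θ₁₂ = bearing DART-91→CS-09 = 119.549°
dₓₜ = R·arcsin(sin δ₁₃ · sin(θ₁₃ − θ₁₂)) = 6378·arcsin(0.20134·sin(204.746°)) = -538.179 km
|dₓₜ| = 538.179 km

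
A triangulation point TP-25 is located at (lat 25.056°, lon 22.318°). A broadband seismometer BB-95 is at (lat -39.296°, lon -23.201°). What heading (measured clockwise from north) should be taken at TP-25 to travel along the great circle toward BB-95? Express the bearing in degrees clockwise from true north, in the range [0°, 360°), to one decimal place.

214.5°

Δλ = -45.5190°
y = sin Δλ · cos φ₂ = -0.552153
x = cos φ₁ sin φ₂ − sin φ₁ cos φ₂ cos Δλ = -0.803368
θ = atan2(y, x) = -145.4993° → 214.5007° (mod 360°)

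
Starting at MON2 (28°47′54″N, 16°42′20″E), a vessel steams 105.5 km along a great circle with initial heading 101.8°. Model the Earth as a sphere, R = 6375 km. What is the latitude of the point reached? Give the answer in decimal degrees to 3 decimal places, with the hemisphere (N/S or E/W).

28.600°N

MON2: φ = +28.79833°, λ = +16.70556°
δ = d/R = 105.5/6375 = 0.016549 rad
φ₂ = arcsin(sin φ₁ cos δ + cos φ₁ sin δ cos θ)
   = arcsin(0.48173·0.99986 + 0.87632·0.01655·-0.20450) = 28.60032°
λ₂ = λ₁ + atan2(sin θ sin δ cos φ₁, cos δ − sin φ₁ sin φ₂) = 17.76271°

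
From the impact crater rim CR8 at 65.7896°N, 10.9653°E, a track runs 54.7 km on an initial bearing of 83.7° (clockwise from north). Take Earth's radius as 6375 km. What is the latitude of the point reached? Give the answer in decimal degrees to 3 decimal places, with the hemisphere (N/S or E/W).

65.839°N

δ = d/R = 54.7/6375 = 0.008580 rad
φ₂ = arcsin(sin φ₁ cos δ + cos φ₁ sin δ cos θ)
   = arcsin(0.91205·0.99996 + 0.41009·0.00858·0.10973) = 65.83890°
λ₂ = λ₁ + atan2(sin θ sin δ cos φ₁, cos δ − sin φ₁ sin φ₂) = 12.15923°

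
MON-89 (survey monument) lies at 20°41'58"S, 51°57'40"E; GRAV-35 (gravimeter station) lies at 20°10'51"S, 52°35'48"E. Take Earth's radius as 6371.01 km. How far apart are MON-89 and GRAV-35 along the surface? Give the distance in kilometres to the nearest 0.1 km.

87.8 km

MON-89: φ = -20.69944°, λ = +51.96111°
GRAV-35: φ = -20.18083°, λ = +52.59667°
Δφ = 0.5186°,  Δλ = 0.6356°
a = sin²(Δφ/2) + cos φ₁ cos φ₂ sin²(Δλ/2) = 0.000047
c = 2·arcsin(√a) = 0.013783 rad = 0.7897°
d = R·c = 6371.01 × 0.013783 = 87.8 km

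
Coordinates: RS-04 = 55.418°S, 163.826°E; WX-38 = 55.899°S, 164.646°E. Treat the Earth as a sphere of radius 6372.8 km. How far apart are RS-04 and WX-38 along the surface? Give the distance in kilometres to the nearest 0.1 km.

Δφ = -0.4810°,  Δλ = 0.8200°
a = sin²(Δφ/2) + cos φ₁ cos φ₂ sin²(Δλ/2) = 0.000034
c = 2·arcsin(√a) = 0.011647 rad = 0.6673°
d = R·c = 6372.8 × 0.011647 = 74.2 km

74.2 km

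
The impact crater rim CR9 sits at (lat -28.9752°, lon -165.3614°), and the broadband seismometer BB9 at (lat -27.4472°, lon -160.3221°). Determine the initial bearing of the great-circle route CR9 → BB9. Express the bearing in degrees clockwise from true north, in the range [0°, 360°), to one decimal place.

72.2°

Δλ = 5.0393°
y = sin Δλ · cos φ₂ = 0.077952
x = cos φ₁ sin φ₂ − sin φ₁ cos φ₂ cos Δλ = 0.025004
θ = atan2(y, x) = 72.2158° → 72.2158° (mod 360°)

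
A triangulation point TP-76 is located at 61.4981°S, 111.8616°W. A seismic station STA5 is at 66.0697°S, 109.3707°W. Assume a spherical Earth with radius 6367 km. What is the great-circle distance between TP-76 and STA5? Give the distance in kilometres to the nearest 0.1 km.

522.4 km

Δφ = -4.5716°,  Δλ = 2.4909°
a = sin²(Δφ/2) + cos φ₁ cos φ₂ sin²(Δλ/2) = 0.001682
c = 2·arcsin(√a) = 0.082052 rad = 4.7012°
d = R·c = 6367 × 0.082052 = 522.4 km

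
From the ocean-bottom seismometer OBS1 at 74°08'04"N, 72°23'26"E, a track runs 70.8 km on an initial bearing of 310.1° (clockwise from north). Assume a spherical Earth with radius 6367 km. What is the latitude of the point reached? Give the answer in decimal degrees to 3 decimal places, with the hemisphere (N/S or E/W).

74.537°N

OBS1: φ = +74.13444°, λ = +72.39056°
δ = d/R = 70.8/6367 = 0.011120 rad
φ₂ = arcsin(sin φ₁ cos δ + cos φ₁ sin δ cos θ)
   = arcsin(0.96191·0.99994 + 0.27338·0.01112·0.64412) = 74.53734°
λ₂ = λ₁ + atan2(sin θ sin δ cos φ₁, cos δ − sin φ₁ sin φ₂) = 70.56235°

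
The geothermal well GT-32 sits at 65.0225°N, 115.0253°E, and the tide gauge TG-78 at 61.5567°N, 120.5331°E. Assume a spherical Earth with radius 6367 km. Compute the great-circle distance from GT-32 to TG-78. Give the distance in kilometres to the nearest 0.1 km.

Δφ = -3.4658°,  Δλ = 5.5078°
a = sin²(Δφ/2) + cos φ₁ cos φ₂ sin²(Δλ/2) = 0.001379
c = 2·arcsin(√a) = 0.074280 rad = 4.2559°
d = R·c = 6367 × 0.074280 = 472.9 km

472.9 km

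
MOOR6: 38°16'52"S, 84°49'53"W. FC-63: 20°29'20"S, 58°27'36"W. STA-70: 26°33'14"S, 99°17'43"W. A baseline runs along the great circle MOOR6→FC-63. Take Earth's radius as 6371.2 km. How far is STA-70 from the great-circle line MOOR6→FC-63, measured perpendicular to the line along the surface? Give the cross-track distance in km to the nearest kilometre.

1764 km

MOOR6: φ = -38.28111°, λ = -84.83139°
FC-63: φ = -20.48889°, λ = -58.46000°
STA-70: φ = -26.55389°, λ = -99.29528°
δ₁₃ = central angle MOOR6→STA-70 = 0.294763 rad  (haversine)
θ₁₃ = bearing MOOR6→STA-70 = 309.730°,  θ₁₂ = bearing MOOR6→FC-63 = 59.492°
dₓₜ = R·arcsin(sin δ₁₃ · sin(θ₁₃ − θ₁₂)) = 6371.2·arcsin(0.29051·sin(250.238°)) = -1764.375 km
|dₓₜ| = 1764.375 km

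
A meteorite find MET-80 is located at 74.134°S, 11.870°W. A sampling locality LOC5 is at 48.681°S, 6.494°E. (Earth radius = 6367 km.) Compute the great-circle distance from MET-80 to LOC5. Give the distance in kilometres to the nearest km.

Δφ = 25.4530°,  Δλ = 18.3640°
a = sin²(Δφ/2) + cos φ₁ cos φ₂ sin²(Δλ/2) = 0.053127
c = 2·arcsin(√a) = 0.465169 rad = 26.6522°
d = R·c = 6367 × 0.465169 = 2961.7 km

2962 km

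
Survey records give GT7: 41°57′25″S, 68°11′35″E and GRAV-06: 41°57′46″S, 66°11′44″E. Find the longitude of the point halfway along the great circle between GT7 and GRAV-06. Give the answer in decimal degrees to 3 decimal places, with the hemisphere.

67.194°E

GT7: φ = -41.95694°, λ = +68.19306°
GRAV-06: φ = -41.96278°, λ = +66.19556°
Bx = cos φ₂ cos Δλ = 0.743128,  By = cos φ₂ sin Δλ = -0.025918
φₘ = atan2(sin φ₁ + sin φ₂, √((cos φ₁ + Bx)² + By²)) = -41.96419°
λₘ = λ₁ + atan2(By, cos φ₁ + Bx) = 67.19435°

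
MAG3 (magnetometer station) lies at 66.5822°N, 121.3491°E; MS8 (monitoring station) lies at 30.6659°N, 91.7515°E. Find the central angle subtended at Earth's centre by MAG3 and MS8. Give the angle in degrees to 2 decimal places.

Δφ = -35.9163°,  Δλ = -29.5976°
a = sin²(Δφ/2) + cos φ₁ cos φ₂ sin²(Δλ/2) = 0.117366
c = 2·arcsin(√a) = 0.699339 rad = 40.0691°

40.07°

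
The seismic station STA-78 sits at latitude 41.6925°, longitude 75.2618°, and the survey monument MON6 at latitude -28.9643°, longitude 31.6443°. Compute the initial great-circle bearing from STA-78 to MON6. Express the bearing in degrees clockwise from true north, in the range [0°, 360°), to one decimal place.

Δλ = -43.6175°
y = sin Δλ · cos φ₂ = -0.603557
x = cos φ₁ sin φ₂ − sin φ₁ cos φ₂ cos Δλ = -0.782914
θ = atan2(y, x) = -142.3710° → 217.6290° (mod 360°)

217.6°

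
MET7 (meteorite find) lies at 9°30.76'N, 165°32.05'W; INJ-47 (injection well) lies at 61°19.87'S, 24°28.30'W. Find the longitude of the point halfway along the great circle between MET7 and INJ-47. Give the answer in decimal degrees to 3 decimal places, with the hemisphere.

139.347°W

MET7: φ = +9.51267°, λ = -165.53417°
INJ-47: φ = -61.33117°, λ = -24.47167°
Bx = cos φ₂ cos Δλ = -0.373162,  By = cos φ₂ sin Δλ = 0.301507
φₘ = atan2(sin φ₁ + sin φ₂, √((cos φ₁ + Bx)² + By²)) = -46.18762°
λₘ = λ₁ + atan2(By, cos φ₁ + Bx) = -139.34688°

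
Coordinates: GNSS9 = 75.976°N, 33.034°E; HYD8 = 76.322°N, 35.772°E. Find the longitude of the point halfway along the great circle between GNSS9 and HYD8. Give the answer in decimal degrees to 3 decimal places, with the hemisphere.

34.386°E

Bx = cos φ₂ cos Δλ = 0.236195,  By = cos φ₂ sin Δλ = 0.011296
φₘ = atan2(sin φ₁ + sin φ₂, √((cos φ₁ + Bx)² + By²)) = 76.15280°
λₘ = λ₁ + atan2(By, cos φ₁ + Bx) = 34.38623°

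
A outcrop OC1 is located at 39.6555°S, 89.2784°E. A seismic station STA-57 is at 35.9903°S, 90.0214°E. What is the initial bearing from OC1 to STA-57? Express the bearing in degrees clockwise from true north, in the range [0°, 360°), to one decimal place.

9.3°

Δλ = 0.7430°
y = sin Δλ · cos φ₂ = 0.010492
x = cos φ₁ sin φ₂ − sin φ₁ cos φ₂ cos Δλ = 0.063883
θ = atan2(y, x) = 9.3270° → 9.3270° (mod 360°)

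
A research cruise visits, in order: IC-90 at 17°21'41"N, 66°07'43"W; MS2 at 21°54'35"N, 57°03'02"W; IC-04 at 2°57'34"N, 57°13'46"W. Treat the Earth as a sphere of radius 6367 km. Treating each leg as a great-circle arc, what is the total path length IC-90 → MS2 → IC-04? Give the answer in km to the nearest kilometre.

3182 km

IC-90: φ = +17.36139°, λ = -66.12861°
MS2: φ = +21.90972°, λ = -57.05056°
IC-04: φ = +2.95944°, λ = -57.22944°
IC-90→MS2: c = 0.168966 rad, d = 1075.80 km
MS2→IC-04: c = 0.330759 rad, d = 2105.94 km
Total = 1075.80 + 2105.94 = 3181.74 km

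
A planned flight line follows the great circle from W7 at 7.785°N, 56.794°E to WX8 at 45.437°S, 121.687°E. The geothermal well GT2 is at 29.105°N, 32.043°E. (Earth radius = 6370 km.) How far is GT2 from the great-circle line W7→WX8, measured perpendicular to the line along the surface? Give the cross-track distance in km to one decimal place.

227.9 km

δ₁₃ = central angle W7→GT2 = 0.550927 rad  (haversine)
θ₁₃ = bearing W7→GT2 = 315.669°,  θ₁₂ = bearing W7→WX8 = 139.587°
dₓₜ = R·arcsin(sin δ₁₃ · sin(θ₁₃ − θ₁₂)) = 6370·arcsin(0.52348·sin(176.082°)) = 227.912 km
|dₓₜ| = 227.912 km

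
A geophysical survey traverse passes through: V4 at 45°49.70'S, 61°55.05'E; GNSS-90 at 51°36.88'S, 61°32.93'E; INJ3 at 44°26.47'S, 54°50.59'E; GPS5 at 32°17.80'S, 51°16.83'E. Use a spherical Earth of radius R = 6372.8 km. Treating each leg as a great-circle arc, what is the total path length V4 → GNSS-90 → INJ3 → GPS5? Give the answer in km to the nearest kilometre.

V4: φ = -45.82833°, λ = +61.91750°
GNSS-90: φ = -51.61467°, λ = +61.54883°
INJ3: φ = -44.44117°, λ = +54.84317°
GPS5: φ = -32.29667°, λ = +51.28050°
V4→GNSS-90: c = 0.101079 rad, d = 644.16 km
GNSS-90→INJ3: c = 0.147513 rad, d = 940.07 km
INJ3→GPS5: c = 0.217436 rad, d = 1385.68 km
Total = 644.16 + 940.07 + 1385.68 = 2969.90 km

2970 km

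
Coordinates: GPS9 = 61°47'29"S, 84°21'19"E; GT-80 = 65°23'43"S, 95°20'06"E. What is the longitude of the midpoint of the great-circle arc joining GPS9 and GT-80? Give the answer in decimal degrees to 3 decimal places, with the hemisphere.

GPS9: φ = -61.79139°, λ = +84.35528°
GT-80: φ = -65.39528°, λ = +95.33500°
Bx = cos φ₂ cos Δλ = 0.408734,  By = cos φ₂ sin Δλ = 0.079300
φₘ = atan2(sin φ₁ + sin φ₂, √((cos φ₁ + Bx)² + By²)) = -63.69769°
λₘ = λ₁ + atan2(By, cos φ₁ + Bx) = 89.49625°

89.496°E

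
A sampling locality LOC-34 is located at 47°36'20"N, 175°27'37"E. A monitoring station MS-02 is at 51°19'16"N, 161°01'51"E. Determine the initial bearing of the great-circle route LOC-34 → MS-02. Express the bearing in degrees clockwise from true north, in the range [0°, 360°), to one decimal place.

297.0°

LOC-34: φ = +47.60556°, λ = +175.46028°
MS-02: φ = +51.32111°, λ = +161.03083°
Δλ = -14.4294°
y = sin Δλ · cos φ₂ = -0.155731
x = cos φ₁ sin φ₂ − sin φ₁ cos φ₂ cos Δλ = 0.079362
θ = atan2(y, x) = -62.9960° → 297.0040° (mod 360°)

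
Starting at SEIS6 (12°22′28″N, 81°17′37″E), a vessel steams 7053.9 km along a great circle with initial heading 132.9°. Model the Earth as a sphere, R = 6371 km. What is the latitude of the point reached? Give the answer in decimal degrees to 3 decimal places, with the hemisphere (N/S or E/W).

29.927°S

SEIS6: φ = +12.37444°, λ = +81.29361°
δ = d/R = 7053.9/6371 = 1.107189 rad
φ₂ = arcsin(sin φ₁ cos δ + cos φ₁ sin δ cos θ)
   = arcsin(0.21430·0.44718 + 0.97677·0.89445·-0.68072) = -29.92673°
λ₂ = λ₁ + atan2(sin θ sin δ cos φ₁, cos δ − sin φ₁ sin φ₂) = 130.40860°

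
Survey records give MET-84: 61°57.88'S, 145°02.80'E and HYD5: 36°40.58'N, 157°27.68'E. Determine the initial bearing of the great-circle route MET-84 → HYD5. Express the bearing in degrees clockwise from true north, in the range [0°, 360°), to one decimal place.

10.1°

MET-84: φ = -61.96467°, λ = +145.04667°
HYD5: φ = +36.67633°, λ = +157.46133°
Δλ = 12.4147°
y = sin Δλ · cos φ₂ = 0.172423
x = cos φ₁ sin φ₂ − sin φ₁ cos φ₂ cos Δλ = 0.972096
θ = atan2(y, x) = 10.0581° → 10.0581° (mod 360°)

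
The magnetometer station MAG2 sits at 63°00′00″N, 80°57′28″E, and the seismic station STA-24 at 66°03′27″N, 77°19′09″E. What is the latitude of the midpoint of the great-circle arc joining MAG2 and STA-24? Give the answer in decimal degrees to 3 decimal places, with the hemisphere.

64.540°N

MAG2: φ = +63.00000°, λ = +80.95778°
STA-24: φ = +66.05750°, λ = +77.31917°
Bx = cos φ₂ cos Δλ = 0.405002,  By = cos φ₂ sin Δλ = -0.025755
φₘ = atan2(sin φ₁ + sin φ₂, √((cos φ₁ + Bx)² + By²)) = 64.53993°
λₘ = λ₁ + atan2(By, cos φ₁ + Bx) = 79.24043°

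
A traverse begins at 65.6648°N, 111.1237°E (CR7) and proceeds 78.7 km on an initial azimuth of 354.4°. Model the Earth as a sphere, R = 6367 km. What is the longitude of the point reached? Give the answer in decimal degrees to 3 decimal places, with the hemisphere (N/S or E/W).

110.951°E

δ = d/R = 78.7/6367 = 0.012361 rad
φ₂ = arcsin(sin φ₁ cos δ + cos φ₁ sin δ cos θ)
   = arcsin(0.91115·0.99992 + 0.41207·0.01236·0.99523) = 66.36954°
λ₂ = λ₁ + atan2(sin θ sin δ cos φ₁, cos δ − sin φ₁ sin φ₂) = 110.95129°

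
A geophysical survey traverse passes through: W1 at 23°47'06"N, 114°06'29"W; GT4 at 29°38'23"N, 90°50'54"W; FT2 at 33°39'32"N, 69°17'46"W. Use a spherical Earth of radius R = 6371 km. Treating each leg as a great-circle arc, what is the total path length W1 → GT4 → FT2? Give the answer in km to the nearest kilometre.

W1: φ = +23.78500°, λ = -114.10806°
GT4: φ = +29.63972°, λ = -90.84833°
FT2: φ = +33.65889°, λ = -69.29611°
W1→GT4: c = 0.375995 rad, d = 2395.47 km
GT4→FT2: c = 0.327156 rad, d = 2084.31 km
Total = 2395.47 + 2084.31 = 4479.78 km

4480 km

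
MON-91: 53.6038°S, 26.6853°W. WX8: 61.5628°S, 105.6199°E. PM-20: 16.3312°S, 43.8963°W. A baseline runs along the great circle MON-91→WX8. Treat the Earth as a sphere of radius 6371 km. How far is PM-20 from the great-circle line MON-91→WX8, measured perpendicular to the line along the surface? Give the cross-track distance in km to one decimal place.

δ₁₃ = central angle MON-91→PM-20 = 0.691539 rad  (haversine)
θ₁₃ = bearing MON-91→PM-20 = 333.560°,  θ₁₂ = bearing MON-91→WX8 = 155.694°
dₓₜ = R·arcsin(sin δ₁₃ · sin(θ₁₃ − θ₁₂)) = 6371·arcsin(0.63772·sin(177.866°)) = 151.286 km
|dₓₜ| = 151.286 km

151.3 km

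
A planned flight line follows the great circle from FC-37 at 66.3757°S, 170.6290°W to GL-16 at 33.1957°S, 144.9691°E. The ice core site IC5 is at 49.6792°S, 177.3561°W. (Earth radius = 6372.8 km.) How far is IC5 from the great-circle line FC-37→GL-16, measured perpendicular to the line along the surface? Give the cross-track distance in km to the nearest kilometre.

1348 km

δ₁₃ = central angle FC-37→IC5 = 0.297560 rad  (haversine)
θ₁₃ = bearing FC-37→IC5 = 345.017°,  θ₁₂ = bearing FC-37→GL-16 = 299.283°
dₓₜ = R·arcsin(sin δ₁₃ · sin(θ₁₃ − θ₁₂)) = 6372.8·arcsin(0.29319·sin(45.734°)) = 1348.017 km
|dₓₜ| = 1348.017 km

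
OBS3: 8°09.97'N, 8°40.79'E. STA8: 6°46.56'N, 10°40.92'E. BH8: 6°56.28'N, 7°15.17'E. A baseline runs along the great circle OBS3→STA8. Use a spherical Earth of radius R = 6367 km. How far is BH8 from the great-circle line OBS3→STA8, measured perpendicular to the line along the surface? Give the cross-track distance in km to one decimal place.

OBS3: φ = +8.16617°, λ = +8.67983°
STA8: φ = +6.77600°, λ = +10.68200°
BH8: φ = +6.93800°, λ = +7.25283°
δ₁₃ = central angle OBS3→BH8 = 0.032696 rad  (haversine)
θ₁₃ = bearing OBS3→BH8 = 229.131°,  θ₁₂ = bearing OBS3→STA8 = 124.869°
dₓₜ = R·arcsin(sin δ₁₃ · sin(θ₁₃ − θ₁₂)) = 6367·arcsin(0.03269·sin(104.262°)) = 201.758 km
|dₓₜ| = 201.758 km

201.8 km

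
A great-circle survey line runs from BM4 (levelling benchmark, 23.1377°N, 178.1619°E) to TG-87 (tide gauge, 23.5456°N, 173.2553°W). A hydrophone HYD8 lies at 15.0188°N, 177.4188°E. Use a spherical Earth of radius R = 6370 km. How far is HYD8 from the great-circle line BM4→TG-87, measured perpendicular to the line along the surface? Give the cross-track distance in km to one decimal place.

892.9 km

δ₁₃ = central angle BM4→HYD8 = 0.142229 rad  (haversine)
θ₁₃ = bearing BM4→HYD8 = 185.070°,  θ₁₂ = bearing BM4→TG-87 = 85.339°
dₓₜ = R·arcsin(sin δ₁₃ · sin(θ₁₃ − θ₁₂)) = 6370·arcsin(0.14175·sin(99.730°)) = 892.882 km
|dₓₜ| = 892.882 km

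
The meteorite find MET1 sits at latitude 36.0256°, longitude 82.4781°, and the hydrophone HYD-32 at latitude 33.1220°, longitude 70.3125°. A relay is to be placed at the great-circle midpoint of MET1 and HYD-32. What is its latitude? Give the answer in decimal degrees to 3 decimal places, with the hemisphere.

34.725°N

Bx = cos φ₂ cos Δλ = 0.818701,  By = cos φ₂ sin Δλ = -0.176495
φₘ = atan2(sin φ₁ + sin φ₂, √((cos φ₁ + Bx)² + By²)) = 34.72506°
λₘ = λ₁ + atan2(By, cos φ₁ + Bx) = 76.28865°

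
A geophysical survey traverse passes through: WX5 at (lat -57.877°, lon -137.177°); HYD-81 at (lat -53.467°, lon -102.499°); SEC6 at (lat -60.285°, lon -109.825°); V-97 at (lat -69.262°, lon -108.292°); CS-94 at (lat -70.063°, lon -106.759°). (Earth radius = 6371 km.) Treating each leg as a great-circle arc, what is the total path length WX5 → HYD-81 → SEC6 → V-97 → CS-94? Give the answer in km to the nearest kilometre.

4189 km

WX5→HYD-81: c = 0.345782 rad, d = 2202.98 km
HYD-81→SEC6: c = 0.137808 rad, d = 877.98 km
SEC6→V-97: c = 0.157080 rad, d = 1000.76 km
V-97→CS-94: c = 0.016789 rad, d = 106.96 km
Total = 2202.98 + 877.98 + 1000.76 + 106.96 = 4188.68 km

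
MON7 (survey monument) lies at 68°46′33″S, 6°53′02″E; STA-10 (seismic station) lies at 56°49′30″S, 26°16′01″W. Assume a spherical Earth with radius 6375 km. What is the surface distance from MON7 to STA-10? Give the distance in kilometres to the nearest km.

2103 km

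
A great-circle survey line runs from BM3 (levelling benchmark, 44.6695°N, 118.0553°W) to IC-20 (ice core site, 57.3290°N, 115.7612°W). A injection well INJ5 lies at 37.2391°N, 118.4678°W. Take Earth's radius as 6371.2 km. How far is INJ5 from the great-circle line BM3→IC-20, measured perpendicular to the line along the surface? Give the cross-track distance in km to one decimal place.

44.4 km

δ₁₃ = central angle BM3→INJ5 = 0.129798 rad  (haversine)
θ₁₃ = bearing BM3→INJ5 = 182.538°,  θ₁₂ = bearing BM3→IC-20 = 5.623°
dₓₜ = R·arcsin(sin δ₁₃ · sin(θ₁₃ − θ₁₂)) = 6371.2·arcsin(0.12943·sin(176.915°)) = 44.384 km
|dₓₜ| = 44.384 km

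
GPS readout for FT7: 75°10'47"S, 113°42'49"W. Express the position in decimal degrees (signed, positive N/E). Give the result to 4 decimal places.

lat: 75.1797° S → -75.1797°
lon: 113.7136° W → -113.7136°

-75.1797°, -113.7136°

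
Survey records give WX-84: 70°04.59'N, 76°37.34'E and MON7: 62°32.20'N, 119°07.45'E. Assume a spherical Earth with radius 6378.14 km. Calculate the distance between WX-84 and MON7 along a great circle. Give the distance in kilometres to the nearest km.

WX-84: φ = +70.07650°, λ = +76.62233°
MON7: φ = +62.53667°, λ = +119.12417°
Δφ = -7.5398°,  Δλ = 42.5018°
a = sin²(Δφ/2) + cos φ₁ cos φ₂ sin²(Δλ/2) = 0.024969
c = 2·arcsin(√a) = 0.317360 rad = 18.1834°
d = R·c = 6378.14 × 0.317360 = 2024.2 km

2024 km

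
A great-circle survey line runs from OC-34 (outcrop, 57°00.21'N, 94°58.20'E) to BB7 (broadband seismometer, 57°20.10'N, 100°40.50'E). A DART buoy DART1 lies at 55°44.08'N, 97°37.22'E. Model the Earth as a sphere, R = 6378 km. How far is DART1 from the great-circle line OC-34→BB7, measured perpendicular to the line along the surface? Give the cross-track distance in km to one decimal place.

161.1 km

OC-34: φ = +57.00350°, λ = +94.97000°
BB7: φ = +57.33500°, λ = +100.67500°
DART1: φ = +55.73467°, λ = +97.62033°
δ₁₃ = central angle OC-34→DART1 = 0.033859 rad  (haversine)
θ₁₃ = bearing OC-34→DART1 = 129.731°,  θ₁₂ = bearing OC-34→BB7 = 81.490°
dₓₜ = R·arcsin(sin δ₁₃ · sin(θ₁₃ − θ₁₂)) = 6378·arcsin(0.03385·sin(48.241°)) = 161.079 km
|dₓₜ| = 161.079 km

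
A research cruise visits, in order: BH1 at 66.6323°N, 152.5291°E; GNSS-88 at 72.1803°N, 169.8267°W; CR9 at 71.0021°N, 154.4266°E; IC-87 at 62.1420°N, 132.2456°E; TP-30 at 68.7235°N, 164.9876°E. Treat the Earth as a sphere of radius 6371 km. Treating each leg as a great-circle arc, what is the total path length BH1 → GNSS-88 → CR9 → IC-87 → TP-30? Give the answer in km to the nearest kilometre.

BH1→GNSS-88: c = 0.245372 rad, d = 1563.27 km
GNSS-88→CR9: c = 0.195139 rad, d = 1243.23 km
CR9→IC-87: c = 0.215778 rad, d = 1374.72 km
IC-87→TP-30: c = 0.259693 rad, d = 1654.50 km
Total = 1563.27 + 1243.23 + 1374.72 + 1654.50 = 5835.72 km

5836 km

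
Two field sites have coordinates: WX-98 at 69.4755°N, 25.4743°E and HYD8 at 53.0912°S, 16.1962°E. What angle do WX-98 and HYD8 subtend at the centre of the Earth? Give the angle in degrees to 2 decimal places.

Δφ = -122.5667°,  Δλ = -9.2781°
a = sin²(Δφ/2) + cos φ₁ cos φ₂ sin²(Δλ/2) = 0.770518
c = 2·arcsin(√a) = 2.142464 rad = 122.7542°

122.75°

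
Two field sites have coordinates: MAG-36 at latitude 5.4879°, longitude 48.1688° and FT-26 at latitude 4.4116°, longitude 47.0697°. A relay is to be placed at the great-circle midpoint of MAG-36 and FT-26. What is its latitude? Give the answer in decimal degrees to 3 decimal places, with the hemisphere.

4.950°N

Bx = cos φ₂ cos Δλ = 0.996854,  By = cos φ₂ sin Δλ = -0.019125
φₘ = atan2(sin φ₁ + sin φ₂, √((cos φ₁ + Bx)² + By²)) = 4.94998°
λₘ = λ₁ + atan2(By, cos φ₁ + Bx) = 47.61880°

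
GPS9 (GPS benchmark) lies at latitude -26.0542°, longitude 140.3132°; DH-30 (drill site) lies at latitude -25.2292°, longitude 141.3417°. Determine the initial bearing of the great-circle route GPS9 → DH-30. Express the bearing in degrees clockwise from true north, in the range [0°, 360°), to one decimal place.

Δλ = 1.0285°
y = sin Δλ · cos φ₂ = 0.016238
x = cos φ₁ sin φ₂ − sin φ₁ cos φ₂ cos Δλ = 0.014334
θ = atan2(y, x) = 48.5620° → 48.5620° (mod 360°)

48.6°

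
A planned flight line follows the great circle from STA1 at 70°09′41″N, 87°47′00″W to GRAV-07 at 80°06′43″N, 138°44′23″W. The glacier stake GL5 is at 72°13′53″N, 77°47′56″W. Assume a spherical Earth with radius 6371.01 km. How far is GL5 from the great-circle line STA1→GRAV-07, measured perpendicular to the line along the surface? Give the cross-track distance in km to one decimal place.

421.0 km

STA1: φ = +70.16139°, λ = -87.78333°
GRAV-07: φ = +80.11194°, λ = -138.73972°
GL5: φ = +72.23139°, λ = -77.79889°
δ₁₃ = central angle STA1→GL5 = 0.066662 rad  (haversine)
θ₁₃ = bearing STA1→GL5 = 52.590°,  θ₁₂ = bearing STA1→GRAV-07 = 330.168°
dₓₜ = R·arcsin(sin δ₁₃ · sin(θ₁₃ − θ₁₂)) = 6371.01·arcsin(0.06661·sin(-277.578°)) = 420.991 km
|dₓₜ| = 420.991 km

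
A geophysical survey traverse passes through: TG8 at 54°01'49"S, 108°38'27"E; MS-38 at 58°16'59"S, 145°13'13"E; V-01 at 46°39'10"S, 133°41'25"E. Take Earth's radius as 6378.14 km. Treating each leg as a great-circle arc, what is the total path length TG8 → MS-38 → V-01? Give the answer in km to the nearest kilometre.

3794 km

TG8: φ = -54.03028°, λ = +108.64083°
MS-38: φ = -58.28306°, λ = +145.22028°
V-01: φ = -46.65278°, λ = +133.69028°
TG8→MS-38: c = 0.358497 rad, d = 2286.55 km
MS-38→V-01: c = 0.236403 rad, d = 1507.81 km
Total = 2286.55 + 1507.81 = 3794.36 km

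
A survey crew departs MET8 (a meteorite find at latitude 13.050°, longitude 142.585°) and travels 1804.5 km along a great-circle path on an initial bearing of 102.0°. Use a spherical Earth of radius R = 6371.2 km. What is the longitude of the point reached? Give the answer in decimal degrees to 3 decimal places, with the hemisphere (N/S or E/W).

158.662°E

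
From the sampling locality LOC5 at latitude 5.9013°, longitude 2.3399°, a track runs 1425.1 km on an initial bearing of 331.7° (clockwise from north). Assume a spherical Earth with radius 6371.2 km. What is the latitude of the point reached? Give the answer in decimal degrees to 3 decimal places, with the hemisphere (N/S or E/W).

17.129°N

δ = d/R = 1425.1/6371.2 = 0.223678 rad
φ₂ = arcsin(sin φ₁ cos δ + cos φ₁ sin δ cos θ)
   = arcsin(0.10282·0.97509 + 0.99470·0.22182·0.88048) = 17.12902°
λ₂ = λ₁ + atan2(sin θ sin δ cos φ₁, cos δ − sin φ₁ sin φ₂) = -3.97785°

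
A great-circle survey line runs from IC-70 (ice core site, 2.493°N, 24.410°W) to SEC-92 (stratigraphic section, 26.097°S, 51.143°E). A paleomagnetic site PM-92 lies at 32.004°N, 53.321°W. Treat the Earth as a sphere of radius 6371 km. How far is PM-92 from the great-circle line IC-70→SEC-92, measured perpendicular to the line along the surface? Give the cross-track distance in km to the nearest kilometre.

1633 km

δ₁₃ = central angle IC-70→PM-92 = 0.700259 rad  (haversine)
θ₁₃ = bearing IC-70→PM-92 = 320.492°,  θ₁₂ = bearing IC-70→SEC-92 = 117.319°
dₓₜ = R·arcsin(sin δ₁₃ · sin(θ₁₃ − θ₁₂)) = 6371·arcsin(0.64442·sin(203.173°)) = -1633.412 km
|dₓₜ| = 1633.412 km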